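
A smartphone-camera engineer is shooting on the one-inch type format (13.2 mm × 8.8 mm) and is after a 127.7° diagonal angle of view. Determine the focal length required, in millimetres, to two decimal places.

Sensor diagonal = √(13.2² + 8.8²) = √251.6800 ≈ 15.8644 mm.
From α = 2·arctan(d/2f) we get f = d / (2·tan(α/2)).
With d = 15.8644 mm and α/2 = 63.85°, tan(α/2) ≈ 2.03675, so f ≈ 15.8644 / 4.07351 ≈ 3.8945 mm.

3.89 mm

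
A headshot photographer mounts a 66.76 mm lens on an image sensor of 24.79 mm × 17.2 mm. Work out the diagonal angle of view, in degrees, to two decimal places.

25.47°

Sensor diagonal = √(24.79² + 17.2²) = √910.3841 ≈ 30.1726 mm.
Angle of view α = 2·arctan(d/2f) with d = 30.1726 mm and f = 66.76 mm.
d/2f = 0.22598; arctan(0.22598) ≈ 12.7337°, so α ≈ 25.4674°.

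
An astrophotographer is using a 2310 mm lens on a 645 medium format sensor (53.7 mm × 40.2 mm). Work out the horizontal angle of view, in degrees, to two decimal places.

1.33°

Angle of view α = 2·arctan(w/2f) with w = 53.7 mm and f = 2310 mm.
w/2f = 0.01162; arctan(0.01162) ≈ 0.6659°, so α ≈ 1.3319°.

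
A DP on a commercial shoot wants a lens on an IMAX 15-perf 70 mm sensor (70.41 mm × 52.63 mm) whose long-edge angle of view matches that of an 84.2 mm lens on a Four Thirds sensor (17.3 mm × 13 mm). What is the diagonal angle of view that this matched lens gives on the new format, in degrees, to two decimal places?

Equal long-edge AOV ⇒ f₂ = f₁ · 70.41/17.3 = 84.2 × 4.06994 ≈ 342.6891 mm.
Sensor diagonal = √(70.41² + 52.63²) = √7727.4850 ≈ 87.9061 mm.
Diagonal AOV on the new format = 2·arctan(87.9061 / (2 × 342.6891)) = 2·arctan(0.12826) ≈ 14.6176°.

14.62°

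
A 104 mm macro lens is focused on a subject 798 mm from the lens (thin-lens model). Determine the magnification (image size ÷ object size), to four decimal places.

0.1499×

Thin lens: 1/f = 1/dₒ + 1/dᵢ → 1/dᵢ = 1/104 − 1/798 = 0.0083623 mm⁻¹, so dᵢ ≈ 119.5850 mm.
Magnification m = dᵢ/dₒ = 119.5850/798 ≈ 0.14986.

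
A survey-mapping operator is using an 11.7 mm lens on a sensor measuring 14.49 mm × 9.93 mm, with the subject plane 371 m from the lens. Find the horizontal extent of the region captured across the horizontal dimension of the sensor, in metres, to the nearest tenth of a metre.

459.5 m

dₒ: 371 m = 371000 mm.
Similar triangles through the lens centre give W/dₒ = w/dᵢ; with 1/f = 1/dₒ + 1/dᵢ this gives W = w·(dₒ − f)/f.
W = 14.49 mm × (371000 − 11.7) / 11.7 = 14.49 × 31708.4017 ≈ 459454.741 mm = 459.455 m.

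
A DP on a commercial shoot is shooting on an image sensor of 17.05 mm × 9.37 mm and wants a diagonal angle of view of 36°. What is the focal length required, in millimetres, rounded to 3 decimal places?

Sensor diagonal = √(17.05² + 9.37²) = √378.4994 ≈ 19.4551 mm.
From α = 2·arctan(d/2f) we get f = d / (2·tan(α/2)).
With d = 19.4551 mm and α/2 = 18°, tan(α/2) ≈ 0.32492, so f ≈ 19.4551 / 0.64984 ≈ 29.9383 mm.

29.938 mm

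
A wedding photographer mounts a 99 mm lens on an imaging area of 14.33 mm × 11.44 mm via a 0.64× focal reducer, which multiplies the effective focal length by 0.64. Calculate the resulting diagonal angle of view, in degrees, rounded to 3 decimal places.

Effective focal length f = 99 × 0.64 = 63.36 mm.
Sensor diagonal = √(14.33² + 11.44²) = √336.2225 ≈ 18.3364 mm.
α = 2·arctan(18.336 / (2 × 63.36)) = 2·arctan(0.14470) ≈ 16.4671°.

16.467°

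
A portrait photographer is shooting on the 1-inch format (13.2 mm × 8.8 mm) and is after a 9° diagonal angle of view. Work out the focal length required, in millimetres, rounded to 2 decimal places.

Sensor diagonal = √(13.2² + 8.8²) = √251.6800 ≈ 15.8644 mm.
From α = 2·arctan(d/2f) we get f = d / (2·tan(α/2)).
With d = 15.8644 mm and α/2 = 4.5°, tan(α/2) ≈ 0.07870, so f ≈ 15.8644 / 0.15740 ≈ 100.7883 mm.

100.79 mm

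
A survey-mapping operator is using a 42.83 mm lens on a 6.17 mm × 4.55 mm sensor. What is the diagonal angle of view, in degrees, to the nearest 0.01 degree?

Sensor diagonal = √(6.17² + 4.55²) = √58.7714 ≈ 7.6663 mm.
Angle of view α = 2·arctan(d/2f) with d = 7.6663 mm and f = 42.83 mm.
d/2f = 0.08950; arctan(0.08950) ≈ 5.1141°, so α ≈ 10.2283°.

10.23°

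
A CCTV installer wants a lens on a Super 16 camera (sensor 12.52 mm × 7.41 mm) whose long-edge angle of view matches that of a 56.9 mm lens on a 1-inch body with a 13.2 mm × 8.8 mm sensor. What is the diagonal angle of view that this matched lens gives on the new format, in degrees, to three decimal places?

15.353°

Equal long-edge AOV ⇒ f₂ = f₁ · 12.52/13.2 = 56.9 × 0.94848 ≈ 53.9688 mm.
Sensor diagonal = √(12.52² + 7.41²) = √211.6585 ≈ 14.5485 mm.
Diagonal AOV on the new format = 2·arctan(14.5485 / (2 × 53.9688)) = 2·arctan(0.13479) ≈ 15.3528°.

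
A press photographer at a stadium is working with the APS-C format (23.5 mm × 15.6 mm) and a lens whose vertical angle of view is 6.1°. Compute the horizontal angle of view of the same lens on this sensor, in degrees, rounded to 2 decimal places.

9.18°

From the vertical AOV: f = 15.6 / (2·tan(3.05°)) = 15.6 / 0.10657 ≈ 146.3885 mm.
Horizontal AOV = 2·arctan(23.5 / (2 × 146.3885)) = 2·arctan(0.08027) ≈ 9.1781°.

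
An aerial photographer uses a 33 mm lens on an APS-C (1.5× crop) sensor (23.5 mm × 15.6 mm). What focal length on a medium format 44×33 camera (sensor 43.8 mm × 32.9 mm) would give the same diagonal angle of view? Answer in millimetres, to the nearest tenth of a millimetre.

64.1 mm

Sensor diagonal = √(23.5² + 15.6²) = √795.6100 ≈ 28.2066 mm.
Sensor diagonal = √(43.8² + 32.9²) = √3000.8500 ≈ 54.7800 mm.
Equal angle of view means equal diagonal/f ratio, so f₂ = f₁ · (diagonal₂/diagonal₁) = 33 × 54.7800/28.2066.
f₂ = 33 × 1.94210 ≈ 64.089 mm.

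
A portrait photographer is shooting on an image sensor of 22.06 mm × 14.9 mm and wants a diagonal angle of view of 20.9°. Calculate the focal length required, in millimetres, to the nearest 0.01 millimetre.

72.17 mm

Sensor diagonal = √(22.06² + 14.9²) = √708.6536 ≈ 26.6205 mm.
From α = 2·arctan(d/2f) we get f = d / (2·tan(α/2)).
With d = 26.6205 mm and α/2 = 10.45°, tan(α/2) ≈ 0.18444, so f ≈ 26.6205 / 0.36887 ≈ 72.1672 mm.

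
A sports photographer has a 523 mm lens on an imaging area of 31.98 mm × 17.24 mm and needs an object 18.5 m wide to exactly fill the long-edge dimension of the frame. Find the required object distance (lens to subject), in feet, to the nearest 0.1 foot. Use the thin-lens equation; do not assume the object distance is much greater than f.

994.3 ft

W: 18.5 m = 18500 mm.
Magnification m = w/W = dᵢ/dₒ; combined with 1/f = 1/dₒ + 1/dᵢ this gives dₒ = f·(1 + W/w).
dₒ = 523 mm × (1 + 18500/31.98) = 523 × 579.4866 ≈ 303071.468 mm = 303071.468/304.8 ft = 994.329 ft.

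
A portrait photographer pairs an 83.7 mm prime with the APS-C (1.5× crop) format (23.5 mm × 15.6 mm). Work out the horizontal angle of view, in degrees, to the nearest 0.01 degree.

Angle of view α = 2·arctan(w/2f) with w = 23.5 mm and f = 83.7 mm.
w/2f = 0.14038; arctan(0.14038) ≈ 7.9911°, so α ≈ 15.9822°.

15.98°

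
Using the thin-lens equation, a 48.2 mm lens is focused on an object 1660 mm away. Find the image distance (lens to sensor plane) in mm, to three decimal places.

49.641 mm

1/dᵢ = 1/f − 1/dₒ = 1/48.2 − 1/1660 = 0.0201445 mm⁻¹.
dᵢ = 1/0.0201445 ≈ 49.6414 mm.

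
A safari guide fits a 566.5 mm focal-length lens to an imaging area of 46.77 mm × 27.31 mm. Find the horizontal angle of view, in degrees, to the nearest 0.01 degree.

4.73°

Angle of view α = 2·arctan(w/2f) with w = 46.77 mm and f = 566.5 mm.
w/2f = 0.04128; arctan(0.04128) ≈ 2.3638°, so α ≈ 4.7276°.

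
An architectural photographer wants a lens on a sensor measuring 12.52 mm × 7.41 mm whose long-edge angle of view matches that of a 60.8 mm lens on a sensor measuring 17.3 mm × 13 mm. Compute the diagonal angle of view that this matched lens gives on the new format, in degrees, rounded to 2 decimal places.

Equal long-edge AOV ⇒ f₂ = f₁ · 12.52/17.3 = 60.8 × 0.72370 ≈ 44.0009 mm.
Sensor diagonal = √(12.52² + 7.41²) = √211.6585 ≈ 14.5485 mm.
Diagonal AOV on the new format = 2·arctan(14.5485 / (2 × 44.0009)) = 2·arctan(0.16532) ≈ 18.7745°.

18.77°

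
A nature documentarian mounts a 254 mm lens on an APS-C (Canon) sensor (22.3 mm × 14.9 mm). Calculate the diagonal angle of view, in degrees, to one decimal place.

6.0°

Sensor diagonal = √(22.3² + 14.9²) = √719.3000 ≈ 26.8198 mm.
Angle of view α = 2·arctan(d/2f) with d = 26.8198 mm and f = 254 mm.
d/2f = 0.05279; arctan(0.05279) ≈ 3.0221°, so α ≈ 6.0442°.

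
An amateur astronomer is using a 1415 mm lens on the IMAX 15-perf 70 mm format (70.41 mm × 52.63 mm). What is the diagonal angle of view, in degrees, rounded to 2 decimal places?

Sensor diagonal = √(70.41² + 52.63²) = √7727.4850 ≈ 87.9061 mm.
Angle of view α = 2·arctan(d/2f) with d = 87.9061 mm and f = 1415 mm.
d/2f = 0.03106; arctan(0.03106) ≈ 1.7792°, so α ≈ 3.5583°.

3.56°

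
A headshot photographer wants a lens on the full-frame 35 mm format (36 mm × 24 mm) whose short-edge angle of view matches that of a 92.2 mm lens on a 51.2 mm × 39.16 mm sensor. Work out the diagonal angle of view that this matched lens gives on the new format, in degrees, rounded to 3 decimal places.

41.898°

Equal short-edge AOV ⇒ f₂ = f₁ · 24/39.16 = 92.2 × 0.61287 ≈ 56.5066 mm.
Sensor diagonal = √(36² + 24²) = √1872.0000 ≈ 43.2666 mm.
Diagonal AOV on the new format = 2·arctan(43.2666 / (2 × 56.5066)) = 2·arctan(0.38285) ≈ 41.8982°.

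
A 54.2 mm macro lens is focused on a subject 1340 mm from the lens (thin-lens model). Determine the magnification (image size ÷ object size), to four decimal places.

Thin lens: 1/f = 1/dₒ + 1/dᵢ → 1/dᵢ = 1/54.2 − 1/1340 = 0.0177039 mm⁻¹, so dᵢ ≈ 56.4847 mm.
Magnification m = dᵢ/dₒ = 56.4847/1340 ≈ 0.04215.

0.0422×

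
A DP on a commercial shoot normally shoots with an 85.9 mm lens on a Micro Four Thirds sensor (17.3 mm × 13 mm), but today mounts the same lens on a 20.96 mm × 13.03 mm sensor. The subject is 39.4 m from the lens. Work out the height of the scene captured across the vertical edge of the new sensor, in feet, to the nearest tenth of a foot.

19.6 ft

The focal length stays 85.9 mm; the relevant sensor dimension is now h = 13.03 mm. Object distance dₒ = 39.4 m = 39400 mm.
Thin-lens field height W = h·(dₒ − f)/f = 13.03 × (39400 − 85.9)/85.9 ≈ 5963.478 mm = 5963.478/304.8 ft = 19.5652 ft.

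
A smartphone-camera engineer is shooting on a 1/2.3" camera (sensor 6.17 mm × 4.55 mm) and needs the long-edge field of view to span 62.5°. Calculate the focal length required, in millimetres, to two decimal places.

5.08 mm

From α = 2·arctan(w/2f) we get f = w / (2·tan(α/2)).
With w = 6.17 mm and α/2 = 31.25°, tan(α/2) ≈ 0.60681, so f ≈ 6.17 / 1.21363 ≈ 5.0839 mm.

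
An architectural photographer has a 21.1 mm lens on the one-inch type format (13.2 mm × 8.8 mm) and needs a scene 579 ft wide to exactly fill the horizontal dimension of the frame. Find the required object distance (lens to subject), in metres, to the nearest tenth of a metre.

282.1 m

W: 579 ft × 304.8 mm/ft = 176479.19 mm.
Magnification m = w/W = dᵢ/dₒ; combined with 1/f = 1/dₒ + 1/dᵢ this gives dₒ = f·(1 + W/w).
dₒ = 21.1 mm × (1 + 176479/13.2) = 21.1 × 13370.6359 ≈ 282120.418 mm = 282.12 m.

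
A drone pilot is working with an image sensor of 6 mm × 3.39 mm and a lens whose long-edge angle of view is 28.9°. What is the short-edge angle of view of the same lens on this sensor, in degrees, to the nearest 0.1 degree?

16.6°

From the long-edge AOV: f = 6 / (2·tan(14.45°)) = 6 / 0.51537 ≈ 11.6420 mm.
Short-edge AOV = 2·arctan(3.39 / (2 × 11.6420)) = 2·arctan(0.14559) ≈ 16.5673°.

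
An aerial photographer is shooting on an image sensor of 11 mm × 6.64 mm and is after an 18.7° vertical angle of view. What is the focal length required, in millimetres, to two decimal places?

20.16 mm

From α = 2·arctan(h/2f) we get f = h / (2·tan(α/2)).
With h = 6.64 mm and α/2 = 9.35°, tan(α/2) ≈ 0.16465, so f ≈ 6.64 / 0.32930 ≈ 20.1637 mm.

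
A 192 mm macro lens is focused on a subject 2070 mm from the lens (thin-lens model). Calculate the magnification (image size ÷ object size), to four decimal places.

0.1022×

Thin lens: 1/f = 1/dₒ + 1/dᵢ → 1/dᵢ = 1/192 − 1/2070 = 0.0047252 mm⁻¹, so dᵢ ≈ 211.6294 mm.
Magnification m = dᵢ/dₒ = 211.6294/2070 ≈ 0.10224.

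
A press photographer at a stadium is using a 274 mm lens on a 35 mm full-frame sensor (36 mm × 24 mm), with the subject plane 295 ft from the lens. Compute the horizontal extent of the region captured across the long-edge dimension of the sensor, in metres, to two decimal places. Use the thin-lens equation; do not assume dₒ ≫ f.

dₒ: 295 ft × 304.8 mm/ft = 89916.00 mm.
Similar triangles through the lens centre give W/dₒ = w/dᵢ; with 1/f = 1/dₒ + 1/dᵢ this gives W = w·(dₒ − f)/f.
W = 36 mm × (89916 − 274) / 274 = 36 × 327.1606 ≈ 11777.781 mm = 11.7778 m.

11.78 m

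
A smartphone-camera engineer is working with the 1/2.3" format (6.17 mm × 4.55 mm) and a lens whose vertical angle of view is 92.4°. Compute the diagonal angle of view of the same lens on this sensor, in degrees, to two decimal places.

120.71°

From the vertical AOV: f = 4.55 / (2·tan(46.2°)) = 4.55 / 2.08558 ≈ 2.1816 mm.
Sensor diagonal = √(6.17² + 4.55²) = √58.7714 ≈ 7.6663 mm.
Diagonal AOV = 2·arctan(7.6663 / (2 × 2.1816)) = 2·arctan(1.75699) ≈ 120.7067°.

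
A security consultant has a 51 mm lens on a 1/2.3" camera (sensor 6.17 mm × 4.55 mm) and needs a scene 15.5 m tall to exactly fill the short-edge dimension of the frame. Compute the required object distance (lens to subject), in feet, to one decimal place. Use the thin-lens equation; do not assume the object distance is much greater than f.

W: 15.5 m = 15500 mm.
Magnification m = h/W = dᵢ/dₒ; combined with 1/f = 1/dₒ + 1/dᵢ this gives dₒ = f·(1 + W/h).
dₒ = 51 mm × (1 + 15500/4.55) = 51 × 3407.5934 ≈ 173787.264 mm = 173787.264/304.8 ft = 570.168 ft.

570.2 ft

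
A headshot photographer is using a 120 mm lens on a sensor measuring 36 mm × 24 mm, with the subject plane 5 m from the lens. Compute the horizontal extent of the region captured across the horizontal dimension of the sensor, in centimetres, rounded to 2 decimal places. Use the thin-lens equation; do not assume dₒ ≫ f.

dₒ: 5 m = 5000 mm.
Similar triangles through the lens centre give W/dₒ = w/dᵢ; with 1/f = 1/dₒ + 1/dᵢ this gives W = w·(dₒ − f)/f.
W = 36 mm × (5000 − 120) / 120 = 36 × 40.6667 ≈ 1464.000 mm = 146.4 cm.

146.40 cm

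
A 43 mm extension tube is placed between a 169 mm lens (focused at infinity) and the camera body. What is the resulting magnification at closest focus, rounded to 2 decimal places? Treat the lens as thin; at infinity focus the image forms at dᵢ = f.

The tube moves the image plane from f to f + e, so dᵢ = 169 + 43 = 212 mm. Focus is achieved when 1/f = 1/dₒ + 1/dᵢ, giving dₒ = 1/(1/f − 1/(f+e)).
Magnification m = dᵢ/dₒ = (f+e)·(1/f − 1/(f+e)) = e/f = 43/169 ≈ 0.2544.

0.25×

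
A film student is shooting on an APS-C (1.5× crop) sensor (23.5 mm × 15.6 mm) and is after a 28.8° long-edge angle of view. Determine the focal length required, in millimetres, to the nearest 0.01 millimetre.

45.76 mm

From α = 2·arctan(w/2f) we get f = w / (2·tan(α/2)).
With w = 23.5 mm and α/2 = 14.4°, tan(α/2) ≈ 0.25676, so f ≈ 23.5 / 0.51351 ≈ 45.7632 mm.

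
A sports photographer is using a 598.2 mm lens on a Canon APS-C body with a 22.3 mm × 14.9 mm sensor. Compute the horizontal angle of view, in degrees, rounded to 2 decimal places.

Angle of view α = 2·arctan(w/2f) with w = 22.3 mm and f = 598.2 mm.
w/2f = 0.01864; arctan(0.01864) ≈ 1.0678°, so α ≈ 2.1357°.

2.14°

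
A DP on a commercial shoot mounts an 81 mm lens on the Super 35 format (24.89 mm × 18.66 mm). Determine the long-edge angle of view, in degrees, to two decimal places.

Angle of view α = 2·arctan(w/2f) with w = 24.89 mm and f = 81 mm.
w/2f = 0.15364; arctan(0.15364) ≈ 8.7347°, so α ≈ 17.4695°.

17.47°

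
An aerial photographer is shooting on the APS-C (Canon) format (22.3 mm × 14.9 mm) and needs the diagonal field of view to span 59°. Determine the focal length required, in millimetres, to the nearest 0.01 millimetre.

23.70 mm

Sensor diagonal = √(22.3² + 14.9²) = √719.3000 ≈ 26.8198 mm.
From α = 2·arctan(d/2f) we get f = d / (2·tan(α/2)).
With d = 26.8198 mm and α/2 = 29.5°, tan(α/2) ≈ 0.56577, so f ≈ 26.8198 / 1.13155 ≈ 23.7019 mm.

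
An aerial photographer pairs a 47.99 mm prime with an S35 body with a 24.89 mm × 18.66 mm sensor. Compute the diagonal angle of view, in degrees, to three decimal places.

Sensor diagonal = √(24.89² + 18.66²) = √967.7077 ≈ 31.1080 mm.
Angle of view α = 2·arctan(d/2f) with d = 31.1080 mm and f = 47.99 mm.
d/2f = 0.32411; arctan(0.32411) ≈ 17.9580°, so α ≈ 35.9160°.

35.916°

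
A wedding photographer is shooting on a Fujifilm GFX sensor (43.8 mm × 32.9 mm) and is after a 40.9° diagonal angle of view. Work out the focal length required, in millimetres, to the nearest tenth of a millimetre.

Sensor diagonal = √(43.8² + 32.9²) = √3000.8500 ≈ 54.7800 mm.
From α = 2·arctan(d/2f) we get f = d / (2·tan(α/2)).
With d = 54.7800 mm and α/2 = 20.45°, tan(α/2) ≈ 0.37289, so f ≈ 54.7800 / 0.74578 ≈ 73.4532 mm.

73.5 mm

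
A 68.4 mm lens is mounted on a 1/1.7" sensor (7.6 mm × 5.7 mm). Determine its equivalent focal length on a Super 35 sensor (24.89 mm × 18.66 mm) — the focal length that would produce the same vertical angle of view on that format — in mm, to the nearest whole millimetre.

224 mm

Equal angle of view means equal height/f ratio, so f₂ = f₁ · (height₂/height₁) = 68.4 × 18.66/5.7.
f₂ = 68.4 × 3.27368 ≈ 223.920 mm.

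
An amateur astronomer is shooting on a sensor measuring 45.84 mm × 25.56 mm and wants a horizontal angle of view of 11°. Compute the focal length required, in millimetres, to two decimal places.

238.03 mm

From α = 2·arctan(w/2f) we get f = w / (2·tan(α/2)).
With w = 45.84 mm and α/2 = 5.5°, tan(α/2) ≈ 0.09629, so f ≈ 45.84 / 0.19258 ≈ 238.0333 mm.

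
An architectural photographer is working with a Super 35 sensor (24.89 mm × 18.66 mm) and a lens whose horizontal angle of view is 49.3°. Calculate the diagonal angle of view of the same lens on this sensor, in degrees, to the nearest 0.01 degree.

From the horizontal AOV: f = 24.89 / (2·tan(24.65°)) = 24.89 / 0.91778 ≈ 27.1197 mm.
Sensor diagonal = √(24.89² + 18.66²) = √967.7077 ≈ 31.1080 mm.
Diagonal AOV = 2·arctan(31.1080 / (2 × 27.1197)) = 2·arctan(0.57353) ≈ 59.6713°.

59.67°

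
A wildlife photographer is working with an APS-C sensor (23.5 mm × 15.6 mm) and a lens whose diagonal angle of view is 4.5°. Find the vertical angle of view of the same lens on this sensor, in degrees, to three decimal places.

Sensor diagonal = √(23.5² + 15.6²) = √795.6100 ≈ 28.2066 mm.
From the diagonal AOV: f = 28.2066 / (2·tan(2.25°)) = 28.2066 / 0.07858 ≈ 358.9524 mm.
Vertical AOV = 2·arctan(15.6 / (2 × 358.9524)) = 2·arctan(0.02173) ≈ 2.4897°.

2.490°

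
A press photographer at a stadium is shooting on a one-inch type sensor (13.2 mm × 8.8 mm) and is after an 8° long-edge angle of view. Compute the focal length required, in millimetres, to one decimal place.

From α = 2·arctan(w/2f) we get f = w / (2·tan(α/2)).
With w = 13.2 mm and α/2 = 4°, tan(α/2) ≈ 0.06993, so f ≈ 13.2 / 0.13985 ≈ 94.3844 mm.

94.4 mm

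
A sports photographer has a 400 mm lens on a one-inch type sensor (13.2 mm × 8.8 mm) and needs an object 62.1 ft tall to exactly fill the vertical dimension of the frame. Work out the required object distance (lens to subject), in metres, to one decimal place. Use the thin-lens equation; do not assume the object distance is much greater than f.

860.8 m

W: 62.1 ft × 304.8 mm/ft = 18928.08 mm.
Magnification m = h/W = dᵢ/dₒ; combined with 1/f = 1/dₒ + 1/dᵢ this gives dₒ = f·(1 + W/h).
dₒ = 400 mm × (1 + 18928.1/8.8) = 400 × 2151.9181 ≈ 860767.245 mm = 860.767 m.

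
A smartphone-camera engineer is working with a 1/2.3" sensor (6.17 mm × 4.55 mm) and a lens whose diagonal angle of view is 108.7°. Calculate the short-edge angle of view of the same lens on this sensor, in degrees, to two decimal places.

79.21°

Sensor diagonal = √(6.17² + 4.55²) = √58.7714 ≈ 7.6663 mm.
From the diagonal AOV: f = 7.6663 / (2·tan(54.35°)) = 7.6663 / 2.78843 ≈ 2.7493 mm.
Short-edge AOV = 2·arctan(4.55 / (2 × 2.7493)) = 2·arctan(0.82748) ≈ 79.2142°.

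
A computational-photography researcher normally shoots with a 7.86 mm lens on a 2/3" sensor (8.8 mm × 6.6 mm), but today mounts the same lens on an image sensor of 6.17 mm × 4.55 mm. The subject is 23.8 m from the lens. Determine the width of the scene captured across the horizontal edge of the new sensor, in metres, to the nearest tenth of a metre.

18.7 m

The focal length stays 7.86 mm; the relevant sensor dimension is now w = 6.17 mm. Object distance dₒ = 23.8 m = 23800 mm.
Thin-lens field width W = w·(dₒ − f)/f = 6.17 × (23800 − 7.86)/7.86 ≈ 18676.527 mm = 18.6765 m.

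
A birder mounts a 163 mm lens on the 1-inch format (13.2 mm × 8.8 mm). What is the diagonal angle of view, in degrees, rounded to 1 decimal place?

Sensor diagonal = √(13.2² + 8.8²) = √251.6800 ≈ 15.8644 mm.
Angle of view α = 2·arctan(d/2f) with d = 15.8644 mm and f = 163 mm.
d/2f = 0.04866; arctan(0.04866) ≈ 2.7860°, so α ≈ 5.5721°.

5.6°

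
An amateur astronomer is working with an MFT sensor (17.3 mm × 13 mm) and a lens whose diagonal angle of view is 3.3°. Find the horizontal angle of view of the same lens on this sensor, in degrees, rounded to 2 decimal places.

Sensor diagonal = √(17.3² + 13²) = √468.2900 ≈ 21.6400 mm.
From the diagonal AOV: f = 21.6400 / (2·tan(1.65°)) = 21.6400 / 0.05761 ≈ 375.6177 mm.
Horizontal AOV = 2·arctan(17.3 / (2 × 375.6177)) = 2·arctan(0.02303) ≈ 2.6384°.

2.64°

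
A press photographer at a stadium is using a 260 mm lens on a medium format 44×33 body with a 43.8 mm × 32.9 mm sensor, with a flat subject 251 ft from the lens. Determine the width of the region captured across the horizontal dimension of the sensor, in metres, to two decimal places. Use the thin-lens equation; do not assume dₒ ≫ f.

12.84 m

dₒ: 251 ft × 304.8 mm/ft = 76504.80 mm.
Similar triangles through the lens centre give W/dₒ = w/dᵢ; with 1/f = 1/dₒ + 1/dᵢ this gives W = w·(dₒ − f)/f.
W = 43.8 mm × (76504.8 − 260) / 260 = 43.8 × 293.2492 ≈ 12844.316 mm = 12.8443 m.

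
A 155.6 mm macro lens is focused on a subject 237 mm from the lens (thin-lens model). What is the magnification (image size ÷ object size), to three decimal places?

Thin lens: 1/f = 1/dₒ + 1/dᵢ → 1/dᵢ = 1/155.6 − 1/237 = 0.0022073 mm⁻¹, so dᵢ ≈ 453.0369 mm.
Magnification m = dᵢ/dₒ = 453.0369/237 ≈ 1.91155.

1.912×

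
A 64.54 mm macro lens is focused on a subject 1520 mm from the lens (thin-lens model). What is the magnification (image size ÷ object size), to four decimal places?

0.0443×

Thin lens: 1/f = 1/dₒ + 1/dᵢ → 1/dᵢ = 1/64.54 − 1/1520 = 0.0148364 mm⁻¹, so dᵢ ≈ 67.4019 mm.
Magnification m = dᵢ/dₒ = 67.4019/1520 ≈ 0.04434.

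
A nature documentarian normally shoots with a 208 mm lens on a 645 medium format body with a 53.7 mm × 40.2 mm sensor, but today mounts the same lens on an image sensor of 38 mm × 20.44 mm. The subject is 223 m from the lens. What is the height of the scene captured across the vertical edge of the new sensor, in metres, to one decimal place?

21.9 m

The focal length stays 208 mm; the relevant sensor dimension is now h = 20.44 mm. Object distance dₒ = 223 m = 223000 mm.
Thin-lens field height W = h·(dₒ − f)/f = 20.44 × (223000 − 208)/208 ≈ 21893.598 mm = 21.8936 m.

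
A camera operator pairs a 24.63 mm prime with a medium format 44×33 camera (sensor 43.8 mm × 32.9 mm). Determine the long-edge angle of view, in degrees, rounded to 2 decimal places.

83.28°

Angle of view α = 2·arctan(w/2f) with w = 43.8 mm and f = 24.63 mm.
w/2f = 0.88916; arctan(0.88916) ≈ 41.6422°, so α ≈ 83.2844°.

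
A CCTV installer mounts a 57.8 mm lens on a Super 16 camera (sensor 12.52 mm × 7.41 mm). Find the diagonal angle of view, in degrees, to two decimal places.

Sensor diagonal = √(12.52² + 7.41²) = √211.6585 ≈ 14.5485 mm.
Angle of view α = 2·arctan(d/2f) with d = 14.5485 mm and f = 57.8 mm.
d/2f = 0.12585; arctan(0.12585) ≈ 7.1731°, so α ≈ 14.3461°.

14.35°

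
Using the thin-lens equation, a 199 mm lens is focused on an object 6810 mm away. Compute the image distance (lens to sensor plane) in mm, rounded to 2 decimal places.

204.99 mm

1/dᵢ = 1/f − 1/dₒ = 1/199 − 1/6810 = 0.0048783 mm⁻¹.
dᵢ = 1/0.0048783 ≈ 204.9902 mm.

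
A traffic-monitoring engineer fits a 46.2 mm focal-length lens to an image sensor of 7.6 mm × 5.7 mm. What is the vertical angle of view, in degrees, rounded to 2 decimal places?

7.06°

Angle of view α = 2·arctan(h/2f) with h = 5.7 mm and f = 46.2 mm.
h/2f = 0.06169; arctan(0.06169) ≈ 3.5300°, so α ≈ 7.0600°.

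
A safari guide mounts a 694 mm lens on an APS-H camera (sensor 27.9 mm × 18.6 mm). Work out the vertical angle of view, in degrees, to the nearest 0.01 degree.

Angle of view α = 2·arctan(h/2f) with h = 18.6 mm and f = 694 mm.
h/2f = 0.01340; arctan(0.01340) ≈ 0.7678°, so α ≈ 1.5355°.

1.54°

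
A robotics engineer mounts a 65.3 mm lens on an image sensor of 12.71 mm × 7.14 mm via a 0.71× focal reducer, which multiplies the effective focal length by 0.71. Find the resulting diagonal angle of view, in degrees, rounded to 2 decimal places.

17.87°

Effective focal length f = 65.3 × 0.71 = 46.363 mm.
Sensor diagonal = √(12.71² + 7.14²) = √212.5237 ≈ 14.5782 mm.
α = 2·arctan(14.578 / (2 × 46.363)) = 2·arctan(0.15722) ≈ 17.8696°.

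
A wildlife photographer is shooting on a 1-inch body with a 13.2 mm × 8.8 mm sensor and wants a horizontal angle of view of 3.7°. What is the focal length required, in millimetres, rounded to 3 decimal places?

From α = 2·arctan(w/2f) we get f = w / (2·tan(α/2)).
With w = 13.2 mm and α/2 = 1.85°, tan(α/2) ≈ 0.03230, so f ≈ 13.2 / 0.06460 ≈ 204.3355 mm.

204.336 mm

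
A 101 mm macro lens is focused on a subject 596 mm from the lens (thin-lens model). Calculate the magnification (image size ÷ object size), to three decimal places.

Thin lens: 1/f = 1/dₒ + 1/dᵢ → 1/dᵢ = 1/101 − 1/596 = 0.0082231 mm⁻¹, so dᵢ ≈ 121.6081 mm.
Magnification m = dᵢ/dₒ = 121.6081/596 ≈ 0.20404.

0.204×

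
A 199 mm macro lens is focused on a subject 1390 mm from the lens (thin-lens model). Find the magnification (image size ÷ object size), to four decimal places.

0.1671×

Thin lens: 1/f = 1/dₒ + 1/dᵢ → 1/dᵢ = 1/199 − 1/1390 = 0.0043057 mm⁻¹, so dᵢ ≈ 232.2502 mm.
Magnification m = dᵢ/dₒ = 232.2502/1390 ≈ 0.16709.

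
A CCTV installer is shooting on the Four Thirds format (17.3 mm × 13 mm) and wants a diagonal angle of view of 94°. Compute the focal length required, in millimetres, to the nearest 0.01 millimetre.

Sensor diagonal = √(17.3² + 13²) = √468.2900 ≈ 21.6400 mm.
From α = 2·arctan(d/2f) we get f = d / (2·tan(α/2)).
With d = 21.6400 mm and α/2 = 47°, tan(α/2) ≈ 1.07237, so f ≈ 21.6400 / 2.14474 ≈ 10.0898 mm.

10.09 mm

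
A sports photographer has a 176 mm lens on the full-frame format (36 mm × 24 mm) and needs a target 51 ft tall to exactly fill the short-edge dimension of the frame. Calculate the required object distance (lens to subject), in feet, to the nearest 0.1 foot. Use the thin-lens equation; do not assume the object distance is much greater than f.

W: 51 ft × 304.8 mm/ft = 15544.80 mm.
Magnification m = h/W = dᵢ/dₒ; combined with 1/f = 1/dₒ + 1/dᵢ this gives dₒ = f·(1 + W/h).
dₒ = 176 mm × (1 + 15544.8/24) = 176 × 648.7000 ≈ 114171.196 mm = 114171.196/304.8 ft = 374.577 ft.

374.6 ft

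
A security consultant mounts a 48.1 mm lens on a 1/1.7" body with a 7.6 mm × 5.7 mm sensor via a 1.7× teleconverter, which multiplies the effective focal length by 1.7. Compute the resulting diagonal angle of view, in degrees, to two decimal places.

6.65°

Effective focal length f = 48.1 × 1.7 = 81.77 mm.
Sensor diagonal = √(7.6² + 5.7²) = √90.2500 ≈ 9.5000 mm.
α = 2·arctan(9.500 / (2 × 81.77)) = 2·arctan(0.05809) ≈ 6.6491°.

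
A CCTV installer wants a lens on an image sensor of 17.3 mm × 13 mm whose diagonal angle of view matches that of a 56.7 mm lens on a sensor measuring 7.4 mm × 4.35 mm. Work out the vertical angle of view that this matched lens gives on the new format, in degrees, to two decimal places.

Sensor diagonal = √(7.4² + 4.35²) = √73.6825 ≈ 8.5839 mm.
Sensor diagonal = √(17.3² + 13²) = √468.2900 ≈ 21.6400 mm.
Equal diagonal AOV ⇒ f₂ = f₁ · 21.6400/8.5839 = 56.7 × 2.52101 ≈ 142.9415 mm.
Vertical AOV on the new format = 2·arctan(13 / (2 × 142.9415)) = 2·arctan(0.04547) ≈ 5.2073°.

5.21°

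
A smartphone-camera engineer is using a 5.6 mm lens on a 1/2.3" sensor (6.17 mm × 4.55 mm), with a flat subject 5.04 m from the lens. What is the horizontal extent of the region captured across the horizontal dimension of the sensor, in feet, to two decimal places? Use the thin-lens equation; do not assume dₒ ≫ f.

dₒ: 5.04 m = 5040 mm.
Similar triangles through the lens centre give W/dₒ = w/dᵢ; with 1/f = 1/dₒ + 1/dᵢ this gives W = w·(dₒ − f)/f.
W = 6.17 mm × (5040 − 5.6) / 5.6 = 6.17 × 899.0000 ≈ 5546.830 mm = 5546.830/304.8 ft = 18.1983 ft.

18.20 ft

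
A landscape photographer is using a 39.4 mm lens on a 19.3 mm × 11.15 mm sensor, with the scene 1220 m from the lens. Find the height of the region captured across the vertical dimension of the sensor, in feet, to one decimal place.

dₒ: 1220 m = 1.22e+06 mm.
Similar triangles through the lens centre give W/dₒ = h/dᵢ; with 1/f = 1/dₒ + 1/dᵢ this gives W = h·(dₒ − f)/f.
W = 11.15 mm × (1.22e+06 − 39.4) / 39.4 = 11.15 × 30963.4670 ≈ 345242.657 mm = 345242.657/304.8 ft = 1132.69 ft.

1132.7 ft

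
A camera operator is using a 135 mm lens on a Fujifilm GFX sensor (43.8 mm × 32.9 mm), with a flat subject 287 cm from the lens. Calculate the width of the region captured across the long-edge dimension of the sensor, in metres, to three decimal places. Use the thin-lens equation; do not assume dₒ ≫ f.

0.887 m

dₒ: 287 cm = 2870 mm.
Similar triangles through the lens centre give W/dₒ = w/dᵢ; with 1/f = 1/dₒ + 1/dᵢ this gives W = w·(dₒ − f)/f.
W = 43.8 mm × (2870 − 135) / 135 = 43.8 × 20.2593 ≈ 887.356 mm = 0.887356 m.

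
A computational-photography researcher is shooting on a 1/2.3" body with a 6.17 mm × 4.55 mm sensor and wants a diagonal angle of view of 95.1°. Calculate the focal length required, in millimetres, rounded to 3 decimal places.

3.506 mm

Sensor diagonal = √(6.17² + 4.55²) = √58.7714 ≈ 7.6663 mm.
From α = 2·arctan(d/2f) we get f = d / (2·tan(α/2)).
With d = 7.6663 mm and α/2 = 47.55°, tan(α/2) ≈ 1.09322, so f ≈ 7.6663 / 2.18644 ≈ 3.5063 mm.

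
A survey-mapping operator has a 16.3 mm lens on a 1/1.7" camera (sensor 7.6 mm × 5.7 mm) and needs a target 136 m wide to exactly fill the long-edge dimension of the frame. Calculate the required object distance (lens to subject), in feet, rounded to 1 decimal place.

957.0 ft

W: 136 m = 136000 mm.
Magnification m = w/W = dᵢ/dₒ; combined with 1/f = 1/dₒ + 1/dᵢ this gives dₒ = f·(1 + W/w).
dₒ = 16.3 mm × (1 + 136000/7.6) = 16.3 × 17895.7368 ≈ 291700.511 mm = 291700.511/304.8 ft = 957.023 ft.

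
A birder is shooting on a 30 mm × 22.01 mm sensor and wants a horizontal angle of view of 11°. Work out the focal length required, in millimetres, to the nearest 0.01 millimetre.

From α = 2·arctan(w/2f) we get f = w / (2·tan(α/2)).
With w = 30 mm and α/2 = 5.5°, tan(α/2) ≈ 0.09629, so f ≈ 30 / 0.19258 ≈ 155.7810 mm.

155.78 mm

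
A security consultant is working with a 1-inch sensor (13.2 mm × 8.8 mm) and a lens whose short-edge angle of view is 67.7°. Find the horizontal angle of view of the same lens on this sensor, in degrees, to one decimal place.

From the short-edge AOV: f = 8.8 / (2·tan(33.85°)) = 8.8 / 1.34141 ≈ 6.5603 mm.
Horizontal AOV = 2·arctan(13.2 / (2 × 6.5603)) = 2·arctan(1.00606) ≈ 90.3461°.

90.3°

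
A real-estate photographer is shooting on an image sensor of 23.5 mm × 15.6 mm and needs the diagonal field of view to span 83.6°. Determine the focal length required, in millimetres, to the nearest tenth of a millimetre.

15.8 mm

Sensor diagonal = √(23.5² + 15.6²) = √795.6100 ≈ 28.2066 mm.
From α = 2·arctan(d/2f) we get f = d / (2·tan(α/2)).
With d = 28.2066 mm and α/2 = 41.8°, tan(α/2) ≈ 0.89410, so f ≈ 28.2066 / 1.78821 ≈ 15.7737 mm.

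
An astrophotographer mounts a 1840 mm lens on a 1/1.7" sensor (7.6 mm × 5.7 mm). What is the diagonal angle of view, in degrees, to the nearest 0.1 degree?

0.3°

Sensor diagonal = √(7.6² + 5.7²) = √90.2500 ≈ 9.5000 mm.
Angle of view α = 2·arctan(d/2f) with d = 9.5000 mm and f = 1840 mm.
d/2f = 0.00258; arctan(0.00258) ≈ 0.1479°, so α ≈ 0.2958°.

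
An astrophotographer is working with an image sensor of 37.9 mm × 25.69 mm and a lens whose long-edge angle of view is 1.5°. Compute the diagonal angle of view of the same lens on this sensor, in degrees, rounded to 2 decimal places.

1.81°

From the long-edge AOV: f = 37.9 / (2·tan(0.75°)) = 37.9 / 0.02618 ≈ 1447.5907 mm.
Sensor diagonal = √(37.9² + 25.69²) = √2096.3861 ≈ 45.7863 mm.
Diagonal AOV = 2·arctan(45.7863 / (2 × 1447.5907)) = 2·arctan(0.01581) ≈ 1.8121°.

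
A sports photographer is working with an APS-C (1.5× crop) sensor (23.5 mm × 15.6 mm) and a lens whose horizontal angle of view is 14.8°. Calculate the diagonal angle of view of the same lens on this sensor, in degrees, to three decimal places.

From the horizontal AOV: f = 23.5 / (2·tan(7.4°)) = 23.5 / 0.25975 ≈ 90.4700 mm.
Sensor diagonal = √(23.5² + 15.6²) = √795.6100 ≈ 28.2066 mm.
Diagonal AOV = 2·arctan(28.2066 / (2 × 90.4700)) = 2·arctan(0.15589) ≈ 17.7209°.

17.721°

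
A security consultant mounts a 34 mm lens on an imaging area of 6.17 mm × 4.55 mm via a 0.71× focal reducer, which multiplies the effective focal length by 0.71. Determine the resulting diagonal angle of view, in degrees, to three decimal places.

18.045°

Effective focal length f = 34 × 0.71 = 24.14 mm.
Sensor diagonal = √(6.17² + 4.55²) = √58.7714 ≈ 7.6663 mm.
α = 2·arctan(7.666 / (2 × 24.14)) = 2·arctan(0.15879) ≈ 18.0450°.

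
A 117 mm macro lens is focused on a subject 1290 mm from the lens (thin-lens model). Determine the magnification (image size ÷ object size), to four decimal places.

Thin lens: 1/f = 1/dₒ + 1/dᵢ → 1/dᵢ = 1/117 − 1/1290 = 0.0077718 mm⁻¹, so dᵢ ≈ 128.6701 mm.
Magnification m = dᵢ/dₒ = 128.6701/1290 ≈ 0.09974.

0.0997×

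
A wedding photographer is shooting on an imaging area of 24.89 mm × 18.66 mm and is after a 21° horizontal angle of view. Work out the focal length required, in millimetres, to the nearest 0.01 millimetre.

From α = 2·arctan(w/2f) we get f = w / (2·tan(α/2)).
With w = 24.89 mm and α/2 = 10.5°, tan(α/2) ≈ 0.18534, so f ≈ 24.89 / 0.37068 ≈ 67.1472 mm.

67.15 mm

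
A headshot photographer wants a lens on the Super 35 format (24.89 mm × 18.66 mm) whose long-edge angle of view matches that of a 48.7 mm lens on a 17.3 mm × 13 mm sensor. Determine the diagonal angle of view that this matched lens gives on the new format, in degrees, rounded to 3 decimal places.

25.032°

Equal long-edge AOV ⇒ f₂ = f₁ · 24.89/17.3 = 48.7 × 1.43873 ≈ 70.0661 mm.
Sensor diagonal = √(24.89² + 18.66²) = √967.7077 ≈ 31.1080 mm.
Diagonal AOV on the new format = 2·arctan(31.1080 / (2 × 70.0661)) = 2·arctan(0.22199) ≈ 25.0323°.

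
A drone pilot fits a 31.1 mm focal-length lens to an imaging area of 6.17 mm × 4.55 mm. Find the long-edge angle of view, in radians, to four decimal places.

Angle of view α = 2·arctan(w/2f) with w = 6.17 mm and f = 31.1 mm.
w/2f = 0.09920; arctan(0.09920) ≈ 0.0989 rad, so α ≈ 0.1977 rad.

0.1977 rad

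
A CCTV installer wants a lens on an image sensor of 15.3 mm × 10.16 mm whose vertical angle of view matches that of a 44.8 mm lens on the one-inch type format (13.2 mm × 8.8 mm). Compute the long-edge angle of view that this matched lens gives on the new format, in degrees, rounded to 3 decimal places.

16.826°

Equal vertical AOV ⇒ f₂ = f₁ · 10.16/8.8 = 44.8 × 1.15455 ≈ 51.7236 mm.
Long-edge AOV on the new format = 2·arctan(15.3 / (2 × 51.7236)) = 2·arctan(0.14790) ≈ 16.8263°.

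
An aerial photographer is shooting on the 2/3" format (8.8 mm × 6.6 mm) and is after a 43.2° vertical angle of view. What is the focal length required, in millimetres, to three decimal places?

From α = 2·arctan(h/2f) we get f = h / (2·tan(α/2)).
With h = 6.6 mm and α/2 = 21.6°, tan(α/2) ≈ 0.39593, so f ≈ 6.6 / 0.79186 ≈ 8.3348 mm.

8.335 mm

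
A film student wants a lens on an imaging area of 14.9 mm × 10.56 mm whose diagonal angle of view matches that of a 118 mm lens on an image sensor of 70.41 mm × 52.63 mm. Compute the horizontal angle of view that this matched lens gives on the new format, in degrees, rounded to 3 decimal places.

33.808°

Sensor diagonal = √(70.41² + 52.63²) = √7727.4850 ≈ 87.9061 mm.
Sensor diagonal = √(14.9² + 10.56²) = √333.5236 ≈ 18.2626 mm.
Equal diagonal AOV ⇒ f₂ = f₁ · 18.2626/87.9061 = 118 × 0.20775 ≈ 24.5147 mm.
Horizontal AOV on the new format = 2·arctan(14.9 / (2 × 24.5147)) = 2·arctan(0.30390) ≈ 33.8080°.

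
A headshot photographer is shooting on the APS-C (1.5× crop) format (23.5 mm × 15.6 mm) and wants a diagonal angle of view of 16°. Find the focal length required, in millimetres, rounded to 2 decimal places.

Sensor diagonal = √(23.5² + 15.6²) = √795.6100 ≈ 28.2066 mm.
From α = 2·arctan(d/2f) we get f = d / (2·tan(α/2)).
With d = 28.2066 mm and α/2 = 8°, tan(α/2) ≈ 0.14054, so f ≈ 28.2066 / 0.28108 ≈ 100.3500 mm.

100.35 mm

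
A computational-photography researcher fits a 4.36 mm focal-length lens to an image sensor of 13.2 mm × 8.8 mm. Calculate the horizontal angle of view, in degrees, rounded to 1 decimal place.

113.1°

Angle of view α = 2·arctan(w/2f) with w = 13.2 mm and f = 4.36 mm.
w/2f = 1.51376; arctan(1.51376) ≈ 56.5510°, so α ≈ 113.1020°.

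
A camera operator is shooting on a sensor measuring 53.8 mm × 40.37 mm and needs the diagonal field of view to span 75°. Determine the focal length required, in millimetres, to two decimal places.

Sensor diagonal = √(53.8² + 40.37²) = √4524.1769 ≈ 67.2620 mm.
From α = 2·arctan(d/2f) we get f = d / (2·tan(α/2)).
With d = 67.2620 mm and α/2 = 37.5°, tan(α/2) ≈ 0.76733, so f ≈ 67.2620 / 1.53465 ≈ 43.8288 mm.

43.83 mm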